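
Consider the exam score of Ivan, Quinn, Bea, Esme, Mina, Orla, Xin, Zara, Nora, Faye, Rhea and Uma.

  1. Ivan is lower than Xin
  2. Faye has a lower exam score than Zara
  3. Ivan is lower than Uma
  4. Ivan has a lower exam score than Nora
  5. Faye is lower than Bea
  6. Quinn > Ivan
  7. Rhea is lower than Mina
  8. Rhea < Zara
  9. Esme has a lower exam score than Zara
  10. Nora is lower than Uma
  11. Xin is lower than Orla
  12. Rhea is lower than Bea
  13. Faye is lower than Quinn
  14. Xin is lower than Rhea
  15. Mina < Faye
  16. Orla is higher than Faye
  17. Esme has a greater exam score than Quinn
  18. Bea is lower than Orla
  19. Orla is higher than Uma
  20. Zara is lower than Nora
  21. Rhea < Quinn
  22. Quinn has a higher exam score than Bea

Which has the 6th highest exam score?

Quinn

Chaining the given pairs: Ivan < Xin < Rhea < Mina < Faye < Bea < Quinn < Esme < Zara < Nora < Uma < Orla.
Counting 6 from the largest end gives Quinn.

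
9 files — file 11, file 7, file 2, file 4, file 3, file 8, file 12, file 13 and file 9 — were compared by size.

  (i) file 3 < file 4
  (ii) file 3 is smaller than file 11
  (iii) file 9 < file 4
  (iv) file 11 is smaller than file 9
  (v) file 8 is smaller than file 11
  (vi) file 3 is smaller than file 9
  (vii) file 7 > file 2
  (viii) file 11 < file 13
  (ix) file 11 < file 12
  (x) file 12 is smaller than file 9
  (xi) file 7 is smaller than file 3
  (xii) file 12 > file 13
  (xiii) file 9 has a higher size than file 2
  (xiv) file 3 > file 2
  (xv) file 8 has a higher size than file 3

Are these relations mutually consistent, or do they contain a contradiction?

consistent

Every relation is compatible with file 2 < file 7 < file 3 < file 8 < file 11 < file 13 < file 12 < file 9 < file 4; the set is consistent.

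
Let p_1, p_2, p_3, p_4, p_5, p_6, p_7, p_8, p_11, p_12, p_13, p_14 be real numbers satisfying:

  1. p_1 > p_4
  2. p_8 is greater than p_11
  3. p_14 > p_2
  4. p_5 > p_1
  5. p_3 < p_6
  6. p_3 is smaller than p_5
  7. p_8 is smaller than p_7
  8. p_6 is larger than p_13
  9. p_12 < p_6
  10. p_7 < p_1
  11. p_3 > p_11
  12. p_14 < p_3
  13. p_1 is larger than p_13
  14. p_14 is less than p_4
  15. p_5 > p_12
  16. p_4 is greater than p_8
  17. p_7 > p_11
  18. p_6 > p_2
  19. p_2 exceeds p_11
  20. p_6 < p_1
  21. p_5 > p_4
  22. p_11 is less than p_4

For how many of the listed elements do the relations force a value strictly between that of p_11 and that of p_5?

8

Chaining upward from p_11 reaches: p_2, p_14, p_3, p_8, p_4, p_7, p_6, p_1.
Chaining downward from p_5 reaches: p_2, p_14, p_3, p_8, p_4, p_12, p_13, p_7, p_6, p_1.
Strictly between p_11 and p_5 are those in both lists: p_2, p_14, p_3, p_8, p_4, p_7, p_6, p_1 — 8 elements.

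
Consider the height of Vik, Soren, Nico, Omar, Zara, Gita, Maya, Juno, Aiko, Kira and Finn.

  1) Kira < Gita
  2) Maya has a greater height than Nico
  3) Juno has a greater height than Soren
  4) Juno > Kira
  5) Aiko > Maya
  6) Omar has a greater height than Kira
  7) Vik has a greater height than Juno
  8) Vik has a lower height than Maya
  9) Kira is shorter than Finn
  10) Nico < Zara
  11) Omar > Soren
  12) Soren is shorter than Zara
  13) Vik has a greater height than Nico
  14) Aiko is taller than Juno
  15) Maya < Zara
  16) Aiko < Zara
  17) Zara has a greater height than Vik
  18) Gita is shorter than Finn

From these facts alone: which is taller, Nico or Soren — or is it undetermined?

Following every chain through Nico: above Nico we get Vik, Maya, Aiko, Zara.
Soren is not reached, and no chain runs the other way from Soren to Nico.
So the given relations leave the order of Nico and Soren undetermined.

undetermined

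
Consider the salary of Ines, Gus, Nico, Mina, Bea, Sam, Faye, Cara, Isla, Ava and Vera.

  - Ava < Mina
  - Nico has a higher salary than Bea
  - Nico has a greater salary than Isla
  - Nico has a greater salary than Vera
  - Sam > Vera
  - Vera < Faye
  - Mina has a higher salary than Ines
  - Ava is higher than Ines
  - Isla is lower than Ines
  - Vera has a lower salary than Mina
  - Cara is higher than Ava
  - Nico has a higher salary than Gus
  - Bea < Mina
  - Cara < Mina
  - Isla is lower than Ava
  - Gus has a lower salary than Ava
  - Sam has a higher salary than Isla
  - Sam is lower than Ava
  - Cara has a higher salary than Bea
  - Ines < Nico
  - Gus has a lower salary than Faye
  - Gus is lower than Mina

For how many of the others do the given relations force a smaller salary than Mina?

8

From Mina the given relations immediately reach Vera, Bea, Ines, Gus, Ava, Cara.
From those, Isla, Sam — 8 in total.
No other element is forced below Mina by the given relations, so the count is 8.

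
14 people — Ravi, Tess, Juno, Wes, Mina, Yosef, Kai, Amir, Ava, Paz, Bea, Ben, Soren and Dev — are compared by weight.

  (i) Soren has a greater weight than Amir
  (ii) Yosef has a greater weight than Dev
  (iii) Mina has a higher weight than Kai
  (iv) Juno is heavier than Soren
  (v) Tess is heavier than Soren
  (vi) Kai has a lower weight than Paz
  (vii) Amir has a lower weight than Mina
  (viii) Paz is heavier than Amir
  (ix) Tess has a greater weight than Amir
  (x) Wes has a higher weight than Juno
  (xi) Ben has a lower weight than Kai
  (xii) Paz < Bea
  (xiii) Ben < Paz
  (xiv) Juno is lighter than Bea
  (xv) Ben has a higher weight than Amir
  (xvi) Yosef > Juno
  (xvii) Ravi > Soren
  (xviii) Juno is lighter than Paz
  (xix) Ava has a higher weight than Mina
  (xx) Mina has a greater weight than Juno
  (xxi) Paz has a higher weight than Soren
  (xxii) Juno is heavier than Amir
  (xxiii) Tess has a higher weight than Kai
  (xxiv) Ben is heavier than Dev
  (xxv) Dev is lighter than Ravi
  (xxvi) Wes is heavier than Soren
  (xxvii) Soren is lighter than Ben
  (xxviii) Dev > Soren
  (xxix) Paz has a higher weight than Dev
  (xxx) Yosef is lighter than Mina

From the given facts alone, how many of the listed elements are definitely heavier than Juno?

From Juno the given relations immediately reach Yosef, Mina, Paz, Wes, Bea.
From those, Ava — 6 in total.
No other element is forced above Juno by the given relations, so the count is 6.

6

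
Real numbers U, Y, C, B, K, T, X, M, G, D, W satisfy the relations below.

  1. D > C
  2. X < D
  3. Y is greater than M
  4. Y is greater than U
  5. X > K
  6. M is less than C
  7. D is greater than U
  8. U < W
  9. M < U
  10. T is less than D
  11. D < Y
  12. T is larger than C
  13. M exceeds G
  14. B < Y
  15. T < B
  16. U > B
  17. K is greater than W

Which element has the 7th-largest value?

The consecutive relations fix a unique order: G < M < C < T < B < U < W < K < X < D < Y.
Counting 7 from the largest end gives B.

B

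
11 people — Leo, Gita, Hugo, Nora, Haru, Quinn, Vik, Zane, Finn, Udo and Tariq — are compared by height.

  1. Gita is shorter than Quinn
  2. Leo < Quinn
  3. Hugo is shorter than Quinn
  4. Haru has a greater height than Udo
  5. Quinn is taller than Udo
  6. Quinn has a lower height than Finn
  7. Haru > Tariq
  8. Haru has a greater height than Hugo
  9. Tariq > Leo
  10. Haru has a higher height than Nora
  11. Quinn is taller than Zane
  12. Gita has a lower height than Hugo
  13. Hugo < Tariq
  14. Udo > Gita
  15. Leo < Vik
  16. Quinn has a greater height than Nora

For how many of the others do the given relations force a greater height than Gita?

6

From Gita the given relations immediately reach Udo, Hugo, Quinn.
From those, Tariq, Haru, Finn — 6 in total.
No other element is forced above Gita by the given relations, so the count is 6.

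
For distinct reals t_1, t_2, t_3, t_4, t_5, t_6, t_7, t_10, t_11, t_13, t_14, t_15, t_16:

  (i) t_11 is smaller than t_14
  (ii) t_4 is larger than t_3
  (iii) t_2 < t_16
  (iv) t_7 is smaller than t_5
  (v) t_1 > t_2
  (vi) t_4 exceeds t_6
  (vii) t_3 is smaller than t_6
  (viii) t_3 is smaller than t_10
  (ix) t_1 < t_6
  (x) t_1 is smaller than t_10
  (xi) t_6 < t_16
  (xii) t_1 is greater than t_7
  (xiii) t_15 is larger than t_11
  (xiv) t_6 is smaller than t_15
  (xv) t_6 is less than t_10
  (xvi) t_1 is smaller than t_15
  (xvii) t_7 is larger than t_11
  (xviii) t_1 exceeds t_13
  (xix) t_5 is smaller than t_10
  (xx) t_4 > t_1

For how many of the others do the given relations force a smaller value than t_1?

From t_1 the given relations immediately reach t_2, t_7, t_13.
From those, t_11 — 4 in total.
Nothing else is reachable below t_1; 4 in all.

4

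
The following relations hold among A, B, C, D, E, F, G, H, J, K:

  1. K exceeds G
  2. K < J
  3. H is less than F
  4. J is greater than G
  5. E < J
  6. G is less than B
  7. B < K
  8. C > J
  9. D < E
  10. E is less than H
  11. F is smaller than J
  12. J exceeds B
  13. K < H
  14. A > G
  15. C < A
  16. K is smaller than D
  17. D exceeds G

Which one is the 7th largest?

Piecing the relations together gives one ordering: G < B < K < D < E < H < F < J < C < A.
The 7th largest is D.

D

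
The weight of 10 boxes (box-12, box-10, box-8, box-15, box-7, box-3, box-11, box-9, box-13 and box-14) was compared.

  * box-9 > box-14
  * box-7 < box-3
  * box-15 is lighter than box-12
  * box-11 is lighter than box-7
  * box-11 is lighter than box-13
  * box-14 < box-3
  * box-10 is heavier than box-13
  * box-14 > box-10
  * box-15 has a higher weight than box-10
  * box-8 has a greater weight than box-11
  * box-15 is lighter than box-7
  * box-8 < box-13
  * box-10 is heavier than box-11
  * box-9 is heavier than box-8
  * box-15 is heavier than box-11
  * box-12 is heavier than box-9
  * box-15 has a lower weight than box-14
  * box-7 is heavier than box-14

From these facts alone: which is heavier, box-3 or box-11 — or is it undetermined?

The relevant relations are box-11 < box-10; box-10 < box-15; box-15 < box-14; box-14 < box-7; box-7 < box-3.
Together: box-11 < box-10 < box-15 < box-14 < box-7 < box-3.
So box-3 is heavier.

box-3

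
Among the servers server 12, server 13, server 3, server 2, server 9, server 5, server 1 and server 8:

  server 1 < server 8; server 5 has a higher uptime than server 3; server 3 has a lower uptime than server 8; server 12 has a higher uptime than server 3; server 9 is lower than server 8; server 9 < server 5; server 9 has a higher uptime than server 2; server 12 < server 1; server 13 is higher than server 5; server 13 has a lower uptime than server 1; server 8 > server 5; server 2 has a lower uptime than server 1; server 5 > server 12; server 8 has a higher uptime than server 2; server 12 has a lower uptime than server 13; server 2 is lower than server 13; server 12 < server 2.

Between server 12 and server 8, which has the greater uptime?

server 8

server 12 < server 2 and server 2 < server 9 give server 12 < server 9.
Then server 9 < server 5 extends the chain to server 5.
With server 5 < server 13: server 12 < server 2 < server 9 < server 5 < server 13.
Then server 13 < server 1 extends the chain to server 1.
With server 1 < server 8: server 12 < server 2 < server 9 < server 5 < server 13 < server 1 < server 8.
So server 12 < server 8; server 8 is the higher of the two.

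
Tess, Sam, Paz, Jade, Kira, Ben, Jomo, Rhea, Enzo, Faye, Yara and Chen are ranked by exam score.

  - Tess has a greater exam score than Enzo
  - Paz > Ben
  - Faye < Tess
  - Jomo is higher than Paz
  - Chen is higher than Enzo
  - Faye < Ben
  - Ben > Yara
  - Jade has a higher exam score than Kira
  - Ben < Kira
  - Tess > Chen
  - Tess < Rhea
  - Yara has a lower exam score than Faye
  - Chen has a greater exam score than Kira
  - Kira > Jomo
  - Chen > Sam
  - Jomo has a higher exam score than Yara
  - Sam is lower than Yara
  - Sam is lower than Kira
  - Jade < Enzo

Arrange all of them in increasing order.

Sam < Yara < Faye < Ben < Paz < Jomo < Kira < Jade < Enzo < Chen < Tess < Rhea

Each adjacent pair is fixed by a given relation: Sam < Yara; Yara < Faye; Faye < Ben; Ben < Paz; Paz < Jomo; Jomo < Kira; Kira < Jade; Jade < Enzo; Enzo < Chen; Chen < Tess; Tess < Rhea. Chaining them end to end gives the full order.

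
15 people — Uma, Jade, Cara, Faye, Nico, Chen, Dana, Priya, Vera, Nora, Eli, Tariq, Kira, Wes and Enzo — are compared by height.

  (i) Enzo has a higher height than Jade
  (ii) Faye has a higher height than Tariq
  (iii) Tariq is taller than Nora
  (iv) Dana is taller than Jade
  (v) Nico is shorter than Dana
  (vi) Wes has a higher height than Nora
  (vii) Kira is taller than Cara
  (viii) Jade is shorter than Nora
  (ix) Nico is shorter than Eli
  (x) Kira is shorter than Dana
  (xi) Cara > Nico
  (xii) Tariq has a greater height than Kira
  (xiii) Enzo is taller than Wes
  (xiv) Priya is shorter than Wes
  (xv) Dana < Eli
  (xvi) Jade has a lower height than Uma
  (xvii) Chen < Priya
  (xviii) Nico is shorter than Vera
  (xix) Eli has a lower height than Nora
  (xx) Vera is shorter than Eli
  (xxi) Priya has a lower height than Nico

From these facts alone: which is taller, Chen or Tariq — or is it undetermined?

The relevant relations are Chen < Priya; Priya < Nico; Nico < Cara; Cara < Kira; Kira < Dana; Dana < Eli; Eli < Nora; Nora < Tariq.
Chaining these gives Chen < Priya < Nico < Cara < Kira < Dana < Eli < Nora < Tariq.
So Tariq is taller.

Tariq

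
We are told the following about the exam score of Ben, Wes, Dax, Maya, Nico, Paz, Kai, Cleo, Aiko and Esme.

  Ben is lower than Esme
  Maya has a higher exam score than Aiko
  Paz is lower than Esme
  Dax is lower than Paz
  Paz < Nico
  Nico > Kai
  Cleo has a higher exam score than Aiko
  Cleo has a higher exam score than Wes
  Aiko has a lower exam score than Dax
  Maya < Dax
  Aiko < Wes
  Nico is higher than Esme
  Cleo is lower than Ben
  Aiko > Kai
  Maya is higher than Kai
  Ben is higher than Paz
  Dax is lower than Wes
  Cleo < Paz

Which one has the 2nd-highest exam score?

Piecing the relations together gives one ordering: Kai < Aiko < Maya < Dax < Wes < Cleo < Paz < Ben < Esme < Nico.
The 2nd largest is Esme.

Esme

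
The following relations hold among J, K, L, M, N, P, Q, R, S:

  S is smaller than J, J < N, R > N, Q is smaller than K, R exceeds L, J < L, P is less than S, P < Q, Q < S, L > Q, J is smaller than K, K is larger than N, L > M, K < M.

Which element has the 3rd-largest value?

M

Chaining the given pairs: P < Q < S < J < N < K < M < L < R.
The 3rd largest is M.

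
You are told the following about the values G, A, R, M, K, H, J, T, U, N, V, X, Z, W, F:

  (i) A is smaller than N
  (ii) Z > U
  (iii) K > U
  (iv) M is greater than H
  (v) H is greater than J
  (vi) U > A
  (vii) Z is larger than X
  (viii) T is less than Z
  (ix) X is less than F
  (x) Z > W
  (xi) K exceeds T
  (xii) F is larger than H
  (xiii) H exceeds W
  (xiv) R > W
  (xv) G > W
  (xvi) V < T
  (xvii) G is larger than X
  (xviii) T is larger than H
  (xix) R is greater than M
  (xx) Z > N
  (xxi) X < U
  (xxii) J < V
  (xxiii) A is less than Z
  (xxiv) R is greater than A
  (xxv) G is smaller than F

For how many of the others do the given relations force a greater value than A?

From A the given relations immediately reach N, U, R, Z.
From those, K — 5 in total.
Nothing else is reachable above A; 5 in all.

5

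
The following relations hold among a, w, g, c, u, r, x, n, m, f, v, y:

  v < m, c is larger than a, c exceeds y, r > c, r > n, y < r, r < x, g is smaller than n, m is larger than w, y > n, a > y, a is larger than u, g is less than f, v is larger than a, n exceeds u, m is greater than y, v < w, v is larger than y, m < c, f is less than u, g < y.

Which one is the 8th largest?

y

Piecing the relations together gives one ordering: g < f < u < n < y < a < v < w < m < c < r < x.
Counting 8 from the largest end gives y.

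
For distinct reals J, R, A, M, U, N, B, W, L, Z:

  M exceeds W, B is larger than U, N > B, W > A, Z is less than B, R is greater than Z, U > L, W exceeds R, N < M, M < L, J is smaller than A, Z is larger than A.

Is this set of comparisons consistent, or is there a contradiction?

inconsistent

We have N < M stated directly, yet also M < L < U < B < N by chaining the others — so M < N. Contradiction.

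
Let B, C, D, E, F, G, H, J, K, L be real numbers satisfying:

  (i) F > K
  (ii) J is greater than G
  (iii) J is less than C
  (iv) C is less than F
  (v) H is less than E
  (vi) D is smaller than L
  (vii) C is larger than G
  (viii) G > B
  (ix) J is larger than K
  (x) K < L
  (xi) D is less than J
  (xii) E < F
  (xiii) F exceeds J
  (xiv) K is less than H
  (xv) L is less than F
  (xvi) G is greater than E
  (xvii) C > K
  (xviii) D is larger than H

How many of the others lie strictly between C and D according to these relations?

1

Chaining upward from D reaches: J, L, F.
Chaining downward from C reaches: K, H, E, B, G, J.
Strictly between D and C are those in both lists: J — 1 element.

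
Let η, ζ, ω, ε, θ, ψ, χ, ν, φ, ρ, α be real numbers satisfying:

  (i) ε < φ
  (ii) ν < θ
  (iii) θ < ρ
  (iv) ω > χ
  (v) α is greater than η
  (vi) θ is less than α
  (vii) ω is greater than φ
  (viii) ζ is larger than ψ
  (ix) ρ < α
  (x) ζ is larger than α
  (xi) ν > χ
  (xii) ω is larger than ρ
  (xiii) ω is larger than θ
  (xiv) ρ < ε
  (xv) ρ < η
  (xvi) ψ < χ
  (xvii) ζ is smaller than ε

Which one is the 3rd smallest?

Piecing the relations together gives one ordering: ψ < χ < ν < θ < ρ < η < α < ζ < ε < φ < ω.
Counting 3 from the smallest end gives ν.

ν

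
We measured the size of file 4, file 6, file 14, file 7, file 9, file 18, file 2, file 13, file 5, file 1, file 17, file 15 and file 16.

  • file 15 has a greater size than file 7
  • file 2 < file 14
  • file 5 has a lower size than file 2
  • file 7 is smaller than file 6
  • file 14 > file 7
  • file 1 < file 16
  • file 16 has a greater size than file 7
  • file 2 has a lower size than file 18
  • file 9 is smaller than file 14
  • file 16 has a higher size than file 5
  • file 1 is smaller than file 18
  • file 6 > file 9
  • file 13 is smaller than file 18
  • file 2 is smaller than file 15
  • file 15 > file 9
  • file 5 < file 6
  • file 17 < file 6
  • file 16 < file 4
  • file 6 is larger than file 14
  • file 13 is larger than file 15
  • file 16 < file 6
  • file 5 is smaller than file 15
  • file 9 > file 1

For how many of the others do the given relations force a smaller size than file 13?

6

The elements the relations force below file 13 are file 5, file 1, file 7, file 9, file 2, file 15 — no chain reaches any other.
That is 6.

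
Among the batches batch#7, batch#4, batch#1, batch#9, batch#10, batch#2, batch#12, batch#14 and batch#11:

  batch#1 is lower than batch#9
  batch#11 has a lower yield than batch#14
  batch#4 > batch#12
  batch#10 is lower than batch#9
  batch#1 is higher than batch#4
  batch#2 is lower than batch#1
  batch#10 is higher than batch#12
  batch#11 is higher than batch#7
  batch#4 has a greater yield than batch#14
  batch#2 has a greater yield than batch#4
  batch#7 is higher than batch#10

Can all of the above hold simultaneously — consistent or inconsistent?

consistent

The single ordering batch#12 < batch#10 < batch#7 < batch#11 < batch#14 < batch#4 < batch#2 < batch#1 < batch#9 satisfies every listed relation, so no contradiction arises.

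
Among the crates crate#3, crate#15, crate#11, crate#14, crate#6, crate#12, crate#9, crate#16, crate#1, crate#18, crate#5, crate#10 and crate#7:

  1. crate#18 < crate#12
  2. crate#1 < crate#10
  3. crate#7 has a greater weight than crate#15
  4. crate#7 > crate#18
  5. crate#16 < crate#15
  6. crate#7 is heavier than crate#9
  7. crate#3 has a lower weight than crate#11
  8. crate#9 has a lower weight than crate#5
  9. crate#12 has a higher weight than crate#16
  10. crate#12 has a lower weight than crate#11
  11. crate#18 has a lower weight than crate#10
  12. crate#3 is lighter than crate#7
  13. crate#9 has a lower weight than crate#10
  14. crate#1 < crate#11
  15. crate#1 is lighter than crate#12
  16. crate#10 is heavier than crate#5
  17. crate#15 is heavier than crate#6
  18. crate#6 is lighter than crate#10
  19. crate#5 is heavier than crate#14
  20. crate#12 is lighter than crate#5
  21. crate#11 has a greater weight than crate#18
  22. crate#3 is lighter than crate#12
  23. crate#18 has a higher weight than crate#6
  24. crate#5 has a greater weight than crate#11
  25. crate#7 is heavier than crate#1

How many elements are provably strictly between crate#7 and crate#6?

Chaining upward from crate#6 reaches: crate#18, crate#15, crate#12, crate#11, crate#5, crate#10.
Chaining downward from crate#7 reaches: crate#18, crate#16, crate#15, crate#1, crate#3, crate#9.
Strictly between crate#6 and crate#7 are those in both lists: crate#18, crate#15 — 2 elements.

2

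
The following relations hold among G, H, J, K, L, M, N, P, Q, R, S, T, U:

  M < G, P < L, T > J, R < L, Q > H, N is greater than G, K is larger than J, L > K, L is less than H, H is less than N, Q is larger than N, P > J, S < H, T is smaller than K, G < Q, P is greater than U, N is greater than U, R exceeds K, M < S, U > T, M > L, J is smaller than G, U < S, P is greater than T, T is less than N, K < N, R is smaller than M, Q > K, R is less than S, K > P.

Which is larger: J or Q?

Q

Following the relations from J: J < T < U < P < K < R < L < M < S < H < N < Q.
So J < Q; Q is the larger of the two.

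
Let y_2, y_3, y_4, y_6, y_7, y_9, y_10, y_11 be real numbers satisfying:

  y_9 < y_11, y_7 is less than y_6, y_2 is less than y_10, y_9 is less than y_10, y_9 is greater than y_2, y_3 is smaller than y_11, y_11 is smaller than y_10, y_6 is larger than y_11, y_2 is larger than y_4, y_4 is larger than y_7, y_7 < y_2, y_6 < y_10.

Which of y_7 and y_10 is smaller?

y_7

Following the relations from y_7: y_7 < y_4 < y_2 < y_9 < y_11 < y_6 < y_10.
So y_7 < y_10; y_7 is the smaller of the two.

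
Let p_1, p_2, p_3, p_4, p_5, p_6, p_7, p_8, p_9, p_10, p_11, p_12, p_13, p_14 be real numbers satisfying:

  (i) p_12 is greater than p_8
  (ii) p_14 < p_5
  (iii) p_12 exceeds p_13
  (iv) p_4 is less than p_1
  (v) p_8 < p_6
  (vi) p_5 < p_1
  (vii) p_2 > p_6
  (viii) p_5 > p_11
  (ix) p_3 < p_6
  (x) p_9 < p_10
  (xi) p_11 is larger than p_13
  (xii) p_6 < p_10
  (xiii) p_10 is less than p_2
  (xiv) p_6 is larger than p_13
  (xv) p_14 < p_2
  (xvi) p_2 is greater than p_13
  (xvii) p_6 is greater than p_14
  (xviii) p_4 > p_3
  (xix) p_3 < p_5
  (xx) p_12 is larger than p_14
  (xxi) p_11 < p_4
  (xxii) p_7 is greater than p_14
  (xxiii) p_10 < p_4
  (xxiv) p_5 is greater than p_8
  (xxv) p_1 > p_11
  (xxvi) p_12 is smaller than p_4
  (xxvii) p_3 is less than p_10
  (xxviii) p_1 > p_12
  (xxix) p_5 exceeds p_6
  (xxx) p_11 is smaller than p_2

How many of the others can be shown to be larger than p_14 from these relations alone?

The elements the relations force above p_14 are p_6, p_12, p_10, p_4, p_5, p_1, p_7, p_2 — no chain reaches any other.
That is 8.

8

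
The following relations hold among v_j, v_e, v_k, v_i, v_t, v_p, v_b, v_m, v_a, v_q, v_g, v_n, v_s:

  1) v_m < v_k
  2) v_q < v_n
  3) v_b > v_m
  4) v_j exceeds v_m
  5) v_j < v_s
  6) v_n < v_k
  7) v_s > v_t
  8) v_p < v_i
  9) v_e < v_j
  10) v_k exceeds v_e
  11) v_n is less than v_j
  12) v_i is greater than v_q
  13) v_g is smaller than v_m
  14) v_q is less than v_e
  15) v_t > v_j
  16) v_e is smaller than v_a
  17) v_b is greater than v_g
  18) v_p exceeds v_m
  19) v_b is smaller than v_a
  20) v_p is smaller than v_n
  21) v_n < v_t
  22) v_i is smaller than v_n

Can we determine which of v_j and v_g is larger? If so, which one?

v_g < v_m and v_m < v_p give v_g < v_p.
Then v_p < v_i extends the chain to v_i.
With v_i < v_n: v_g < v_m < v_p < v_i < v_n.
Then v_n < v_j extends the chain to v_j.
So v_j is larger.

v_j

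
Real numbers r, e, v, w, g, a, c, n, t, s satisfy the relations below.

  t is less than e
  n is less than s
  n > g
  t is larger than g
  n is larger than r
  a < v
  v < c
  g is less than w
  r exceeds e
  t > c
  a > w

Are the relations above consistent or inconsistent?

Every relation is compatible with g < w < a < v < c < t < e < r < n < s; the set is consistent.

consistent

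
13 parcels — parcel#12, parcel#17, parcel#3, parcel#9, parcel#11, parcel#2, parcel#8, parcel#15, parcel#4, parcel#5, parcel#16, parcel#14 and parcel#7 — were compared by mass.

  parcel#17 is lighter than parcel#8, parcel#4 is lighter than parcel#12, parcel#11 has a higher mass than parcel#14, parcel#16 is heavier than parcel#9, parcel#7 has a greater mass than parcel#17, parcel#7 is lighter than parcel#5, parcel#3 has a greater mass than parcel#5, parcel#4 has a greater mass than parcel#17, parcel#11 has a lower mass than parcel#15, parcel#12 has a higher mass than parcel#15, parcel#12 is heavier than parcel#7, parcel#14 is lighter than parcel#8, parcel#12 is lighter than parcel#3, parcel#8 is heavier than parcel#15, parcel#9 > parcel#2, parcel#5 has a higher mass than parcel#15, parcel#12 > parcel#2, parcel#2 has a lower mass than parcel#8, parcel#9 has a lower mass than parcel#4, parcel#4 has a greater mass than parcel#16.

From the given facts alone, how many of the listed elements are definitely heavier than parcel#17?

The elements the relations force above parcel#17 are parcel#7, parcel#5, parcel#4, parcel#8, parcel#12, parcel#3 — no chain reaches any other.
That is 6.

6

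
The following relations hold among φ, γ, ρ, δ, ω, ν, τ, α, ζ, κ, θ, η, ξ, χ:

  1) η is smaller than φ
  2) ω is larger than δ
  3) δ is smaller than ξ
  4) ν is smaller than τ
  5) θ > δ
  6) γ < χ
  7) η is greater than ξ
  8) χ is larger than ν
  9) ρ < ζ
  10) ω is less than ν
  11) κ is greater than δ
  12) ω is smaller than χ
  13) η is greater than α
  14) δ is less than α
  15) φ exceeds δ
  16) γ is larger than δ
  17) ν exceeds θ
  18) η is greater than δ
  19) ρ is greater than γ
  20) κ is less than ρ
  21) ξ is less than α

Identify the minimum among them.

δ

Chaining upward from δ: directly above it, θ, κ, ω, γ, ξ, α, η, φ; then ν, ρ, χ; then ζ, τ.
That covers every other element, and nothing is given below δ, so δ is the minimum.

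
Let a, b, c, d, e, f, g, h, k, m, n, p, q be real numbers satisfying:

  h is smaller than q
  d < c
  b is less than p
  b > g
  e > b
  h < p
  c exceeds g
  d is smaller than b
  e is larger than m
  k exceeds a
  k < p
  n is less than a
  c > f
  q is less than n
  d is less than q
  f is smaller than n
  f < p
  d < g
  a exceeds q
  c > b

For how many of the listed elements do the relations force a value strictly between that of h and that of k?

3

Chaining upward from h reaches: q, n, a, p.
Chaining downward from k reaches: d, q, f, n, a.
Strictly between h and k are those in both lists: q, n, a — 3 elements.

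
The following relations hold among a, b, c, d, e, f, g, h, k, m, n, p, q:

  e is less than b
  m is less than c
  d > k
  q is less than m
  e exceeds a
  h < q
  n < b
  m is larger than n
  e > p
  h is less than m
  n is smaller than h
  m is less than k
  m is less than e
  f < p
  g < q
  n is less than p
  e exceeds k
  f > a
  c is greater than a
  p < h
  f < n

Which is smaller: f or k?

Link the given pairs in sequence: f < p; p < h; h < q; q < m; m < k.
Together: f < p < h < q < m < k.
So f < k; f is the smaller of the two.

f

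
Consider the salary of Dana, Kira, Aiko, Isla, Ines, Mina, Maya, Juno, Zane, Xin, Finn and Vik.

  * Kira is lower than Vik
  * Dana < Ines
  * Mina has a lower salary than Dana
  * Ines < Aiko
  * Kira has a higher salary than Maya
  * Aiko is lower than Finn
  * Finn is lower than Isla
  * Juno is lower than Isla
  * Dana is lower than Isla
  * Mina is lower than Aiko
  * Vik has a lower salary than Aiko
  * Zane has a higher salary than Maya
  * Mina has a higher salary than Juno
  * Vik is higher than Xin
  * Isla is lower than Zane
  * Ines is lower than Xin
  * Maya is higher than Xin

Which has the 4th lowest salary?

Chaining the given pairs: Juno < Mina < Dana < Ines < Xin < Maya < Kira < Vik < Aiko < Finn < Isla < Zane.
The 4th smallest is Ines.

Ines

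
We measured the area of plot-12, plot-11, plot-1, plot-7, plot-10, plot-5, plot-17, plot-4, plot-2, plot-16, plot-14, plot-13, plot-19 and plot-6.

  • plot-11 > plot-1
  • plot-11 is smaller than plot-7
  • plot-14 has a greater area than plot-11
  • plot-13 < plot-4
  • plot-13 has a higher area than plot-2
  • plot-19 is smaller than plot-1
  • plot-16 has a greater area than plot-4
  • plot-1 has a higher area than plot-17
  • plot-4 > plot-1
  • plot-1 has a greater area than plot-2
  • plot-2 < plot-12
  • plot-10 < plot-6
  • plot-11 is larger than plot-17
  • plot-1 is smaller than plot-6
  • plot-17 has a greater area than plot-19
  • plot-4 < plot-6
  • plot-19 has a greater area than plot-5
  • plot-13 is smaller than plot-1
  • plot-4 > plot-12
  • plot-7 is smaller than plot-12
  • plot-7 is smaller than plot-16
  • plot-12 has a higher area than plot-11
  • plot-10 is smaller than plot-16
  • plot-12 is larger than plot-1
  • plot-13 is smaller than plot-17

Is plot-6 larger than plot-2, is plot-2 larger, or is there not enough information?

plot-6

Link the given pairs in sequence: plot-2 < plot-13; plot-13 < plot-17; plot-17 < plot-1; plot-1 < plot-11; plot-11 < plot-7; plot-7 < plot-12; plot-12 < plot-4; plot-4 < plot-6.
Together: plot-2 < plot-13 < plot-17 < plot-1 < plot-11 < plot-7 < plot-12 < plot-4 < plot-6.
So plot-6 is larger.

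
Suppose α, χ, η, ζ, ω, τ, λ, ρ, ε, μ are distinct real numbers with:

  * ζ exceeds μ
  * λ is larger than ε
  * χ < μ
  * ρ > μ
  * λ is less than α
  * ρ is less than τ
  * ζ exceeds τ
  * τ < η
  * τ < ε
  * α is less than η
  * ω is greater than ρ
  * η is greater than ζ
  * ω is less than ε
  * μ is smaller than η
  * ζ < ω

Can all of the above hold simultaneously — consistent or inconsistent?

consistent

The single ordering χ < μ < ρ < τ < ζ < ω < ε < λ < α < η satisfies every listed relation, so no contradiction arises.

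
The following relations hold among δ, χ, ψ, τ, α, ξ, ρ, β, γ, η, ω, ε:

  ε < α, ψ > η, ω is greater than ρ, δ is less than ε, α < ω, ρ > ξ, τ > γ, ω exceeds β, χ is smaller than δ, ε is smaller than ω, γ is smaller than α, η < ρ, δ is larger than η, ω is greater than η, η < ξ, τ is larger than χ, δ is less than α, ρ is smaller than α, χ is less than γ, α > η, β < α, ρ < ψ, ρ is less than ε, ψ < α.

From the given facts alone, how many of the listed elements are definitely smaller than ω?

Directly below ω: η, β, ρ, ε, α.
One step further: δ, ξ, γ, ψ (9 so far).
One step further: χ (10 so far).
Nothing else is reachable below ω; 10 in all.

10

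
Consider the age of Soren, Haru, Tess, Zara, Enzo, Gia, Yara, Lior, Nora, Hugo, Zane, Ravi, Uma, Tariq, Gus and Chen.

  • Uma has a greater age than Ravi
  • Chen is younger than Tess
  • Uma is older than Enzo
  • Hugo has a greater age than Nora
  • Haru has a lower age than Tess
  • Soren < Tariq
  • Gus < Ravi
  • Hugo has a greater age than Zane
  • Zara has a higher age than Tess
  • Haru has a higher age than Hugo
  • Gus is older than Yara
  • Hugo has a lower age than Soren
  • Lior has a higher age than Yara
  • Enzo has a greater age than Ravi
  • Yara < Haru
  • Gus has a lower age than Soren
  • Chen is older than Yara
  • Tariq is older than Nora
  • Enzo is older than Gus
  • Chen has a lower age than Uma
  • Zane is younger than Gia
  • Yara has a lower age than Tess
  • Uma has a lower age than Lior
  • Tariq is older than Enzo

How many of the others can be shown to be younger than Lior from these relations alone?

6

From Lior the given relations immediately reach Yara, Uma.
From those, Ravi, Enzo, Chen — 5 in total.
From those, Gus — 6 in total.
No other element is forced below Lior by the given relations, so the count is 6.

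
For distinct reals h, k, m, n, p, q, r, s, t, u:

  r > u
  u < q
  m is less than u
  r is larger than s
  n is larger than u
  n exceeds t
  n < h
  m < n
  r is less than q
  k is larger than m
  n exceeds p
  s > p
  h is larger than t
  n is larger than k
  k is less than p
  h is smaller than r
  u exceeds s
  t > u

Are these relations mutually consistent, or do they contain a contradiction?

The single ordering m < k < p < s < u < t < n < h < r < q satisfies every listed relation, so no contradiction arises.

consistent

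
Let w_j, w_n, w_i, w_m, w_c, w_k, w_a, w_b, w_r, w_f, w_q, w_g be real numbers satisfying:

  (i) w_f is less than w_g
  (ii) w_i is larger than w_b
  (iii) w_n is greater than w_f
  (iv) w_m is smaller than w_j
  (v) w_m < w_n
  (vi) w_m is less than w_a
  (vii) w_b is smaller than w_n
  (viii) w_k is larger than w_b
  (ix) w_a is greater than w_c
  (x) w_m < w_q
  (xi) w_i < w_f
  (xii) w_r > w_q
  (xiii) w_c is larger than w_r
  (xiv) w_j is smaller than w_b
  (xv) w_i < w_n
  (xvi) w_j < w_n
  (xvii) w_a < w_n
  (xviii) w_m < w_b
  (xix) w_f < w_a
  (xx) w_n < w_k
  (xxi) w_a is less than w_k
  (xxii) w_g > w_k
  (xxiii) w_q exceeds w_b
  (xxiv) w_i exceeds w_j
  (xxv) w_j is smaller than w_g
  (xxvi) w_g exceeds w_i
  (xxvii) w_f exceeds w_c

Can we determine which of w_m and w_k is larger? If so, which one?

w_k

The relevant relations are w_m < w_j; w_j < w_b; w_b < w_q; w_q < w_r; w_r < w_c; w_c < w_f; w_f < w_a; w_a < w_n; w_n < w_k.
Chaining these gives w_m < w_j < w_b < w_q < w_r < w_c < w_f < w_a < w_n < w_k.
So w_k is larger.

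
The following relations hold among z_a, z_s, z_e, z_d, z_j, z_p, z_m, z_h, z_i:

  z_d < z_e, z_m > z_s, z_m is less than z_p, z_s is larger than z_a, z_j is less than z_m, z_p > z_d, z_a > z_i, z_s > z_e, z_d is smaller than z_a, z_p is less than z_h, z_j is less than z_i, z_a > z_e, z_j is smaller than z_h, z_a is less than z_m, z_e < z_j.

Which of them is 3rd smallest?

Piecing the relations together gives one ordering: z_d < z_e < z_j < z_i < z_a < z_s < z_m < z_p < z_h.
The 3rd smallest is z_j.

z_j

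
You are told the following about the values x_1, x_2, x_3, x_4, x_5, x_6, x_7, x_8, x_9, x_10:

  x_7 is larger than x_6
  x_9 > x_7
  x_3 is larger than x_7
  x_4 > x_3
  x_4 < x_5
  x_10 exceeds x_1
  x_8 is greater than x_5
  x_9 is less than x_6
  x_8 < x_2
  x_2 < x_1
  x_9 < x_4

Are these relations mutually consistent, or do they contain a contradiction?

We have x_7 < x_9 stated directly, yet also x_9 < x_6 < x_7 by chaining the others — so x_9 < x_7. Contradiction.

inconsistent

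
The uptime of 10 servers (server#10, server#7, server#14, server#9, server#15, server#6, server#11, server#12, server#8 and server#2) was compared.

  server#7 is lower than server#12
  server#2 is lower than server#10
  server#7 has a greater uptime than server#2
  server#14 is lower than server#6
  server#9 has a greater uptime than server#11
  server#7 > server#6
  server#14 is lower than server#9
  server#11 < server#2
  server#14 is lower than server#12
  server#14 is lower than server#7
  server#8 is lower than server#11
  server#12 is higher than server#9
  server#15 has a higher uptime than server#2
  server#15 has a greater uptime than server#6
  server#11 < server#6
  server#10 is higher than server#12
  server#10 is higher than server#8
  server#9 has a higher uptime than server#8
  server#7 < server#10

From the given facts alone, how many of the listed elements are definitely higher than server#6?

4

The elements the relations force above server#6 are server#15, server#7, server#12, server#10 — no chain reaches any other.
That is 4.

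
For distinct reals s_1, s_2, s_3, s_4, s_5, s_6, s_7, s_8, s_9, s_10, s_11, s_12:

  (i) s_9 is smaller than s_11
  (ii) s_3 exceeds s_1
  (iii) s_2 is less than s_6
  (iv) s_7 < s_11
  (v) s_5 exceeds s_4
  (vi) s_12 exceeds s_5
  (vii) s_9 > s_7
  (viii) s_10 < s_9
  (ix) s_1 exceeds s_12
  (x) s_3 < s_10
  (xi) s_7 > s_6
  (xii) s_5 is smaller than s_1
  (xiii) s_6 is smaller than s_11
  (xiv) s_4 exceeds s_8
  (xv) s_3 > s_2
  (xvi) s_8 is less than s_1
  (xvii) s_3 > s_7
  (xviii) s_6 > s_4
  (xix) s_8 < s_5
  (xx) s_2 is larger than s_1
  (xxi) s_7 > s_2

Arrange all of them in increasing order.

The consecutive links are each given: s_8 < s_4; s_4 < s_5; s_5 < s_12; s_12 < s_1; s_1 < s_2; s_2 < s_6; s_6 < s_7; s_7 < s_3; s_3 < s_10; s_10 < s_9; s_9 < s_11.

s_8 < s_4 < s_5 < s_12 < s_1 < s_2 < s_6 < s_7 < s_3 < s_10 < s_9 < s_11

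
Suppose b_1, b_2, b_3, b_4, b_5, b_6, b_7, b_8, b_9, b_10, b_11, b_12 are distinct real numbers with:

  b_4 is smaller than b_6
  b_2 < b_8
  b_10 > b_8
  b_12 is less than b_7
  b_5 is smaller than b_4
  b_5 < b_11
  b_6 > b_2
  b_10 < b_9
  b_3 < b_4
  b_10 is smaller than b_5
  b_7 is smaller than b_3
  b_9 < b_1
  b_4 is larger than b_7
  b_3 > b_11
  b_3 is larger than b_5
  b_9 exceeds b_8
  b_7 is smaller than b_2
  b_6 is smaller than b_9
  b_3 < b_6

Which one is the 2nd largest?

Piecing the relations together gives one ordering: b_12 < b_7 < b_2 < b_8 < b_10 < b_5 < b_11 < b_3 < b_4 < b_6 < b_9 < b_1.
The 2nd largest is b_9.

b_9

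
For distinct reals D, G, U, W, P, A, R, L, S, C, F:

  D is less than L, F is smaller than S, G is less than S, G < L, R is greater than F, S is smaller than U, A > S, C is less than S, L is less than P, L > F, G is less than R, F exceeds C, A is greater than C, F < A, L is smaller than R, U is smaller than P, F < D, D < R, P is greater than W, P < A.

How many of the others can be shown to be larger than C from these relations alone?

8

The elements the relations force above C are F, D, L, S, U, P, R, A — no chain reaches any other.
That is 8.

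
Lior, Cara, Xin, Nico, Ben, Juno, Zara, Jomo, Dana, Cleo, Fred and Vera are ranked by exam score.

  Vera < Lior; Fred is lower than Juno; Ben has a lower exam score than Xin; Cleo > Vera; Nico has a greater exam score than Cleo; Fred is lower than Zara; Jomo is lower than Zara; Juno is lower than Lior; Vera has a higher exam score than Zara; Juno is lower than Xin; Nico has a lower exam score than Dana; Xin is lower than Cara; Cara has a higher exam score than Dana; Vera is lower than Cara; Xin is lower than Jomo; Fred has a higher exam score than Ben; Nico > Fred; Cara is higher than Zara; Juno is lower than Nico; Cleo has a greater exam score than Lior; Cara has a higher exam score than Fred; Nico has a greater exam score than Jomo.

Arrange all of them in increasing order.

Nothing is placed below Ben, so it is least; from there Ben < Fred; Fred < Juno; Juno < Xin; Xin < Jomo; Jomo < Zara; Zara < Vera; Vera < Lior; Lior < Cleo; Cleo < Nico; Nico < Dana; Dana < Cara, each given directly.

Ben < Fred < Juno < Xin < Jomo < Zara < Vera < Lior < Cleo < Nico < Dana < Cara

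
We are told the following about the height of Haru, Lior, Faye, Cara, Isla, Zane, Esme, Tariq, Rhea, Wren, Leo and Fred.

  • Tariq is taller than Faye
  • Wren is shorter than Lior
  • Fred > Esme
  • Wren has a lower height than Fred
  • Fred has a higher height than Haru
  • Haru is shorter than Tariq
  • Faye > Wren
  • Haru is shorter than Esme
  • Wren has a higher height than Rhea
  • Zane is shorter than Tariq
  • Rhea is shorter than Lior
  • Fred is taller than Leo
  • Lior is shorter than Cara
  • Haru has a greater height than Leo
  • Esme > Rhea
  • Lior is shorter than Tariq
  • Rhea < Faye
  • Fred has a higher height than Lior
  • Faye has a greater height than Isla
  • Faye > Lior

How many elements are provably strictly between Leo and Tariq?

The relations place Leo below Tariq. An element lies strictly between them when it is forced above Leo and also forced below Tariq.
Above Leo: {Haru, Esme, Fred}. Below Tariq: {Isla, Rhea, Wren, Haru, Zane, Lior, Faye}.
Intersection: {Haru} — 1.

1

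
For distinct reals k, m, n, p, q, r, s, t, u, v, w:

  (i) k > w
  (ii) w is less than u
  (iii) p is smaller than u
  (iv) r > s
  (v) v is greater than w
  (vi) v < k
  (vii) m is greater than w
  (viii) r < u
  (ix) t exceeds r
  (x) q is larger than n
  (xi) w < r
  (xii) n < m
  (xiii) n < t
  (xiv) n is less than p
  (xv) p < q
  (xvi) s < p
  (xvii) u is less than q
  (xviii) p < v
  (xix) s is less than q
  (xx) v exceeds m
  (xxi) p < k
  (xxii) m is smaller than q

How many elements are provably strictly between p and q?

1

The relations place p below q. An element lies strictly between them when it is forced above p and also forced below q.
Above p: {v, u, k}. Below q: {s, w, n, m, r, u}.
Intersection: {u} — 1.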